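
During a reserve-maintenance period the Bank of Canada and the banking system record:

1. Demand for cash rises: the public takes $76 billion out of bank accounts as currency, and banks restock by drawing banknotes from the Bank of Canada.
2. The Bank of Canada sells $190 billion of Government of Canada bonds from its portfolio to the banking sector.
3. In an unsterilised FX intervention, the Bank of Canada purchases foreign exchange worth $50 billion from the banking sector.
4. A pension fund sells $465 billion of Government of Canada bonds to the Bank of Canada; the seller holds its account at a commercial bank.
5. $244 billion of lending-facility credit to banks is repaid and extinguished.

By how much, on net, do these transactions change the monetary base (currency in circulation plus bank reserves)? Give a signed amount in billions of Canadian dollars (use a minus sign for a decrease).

+$81 billion

Currency withdrawal $76 billion: just a shift between currency and reserves — both are base money → 0.
OMO sale (to banks) $190 billion: Bank of Canada balance sheet contracts → −$190B.
FX purchase $50 billion: Bank of Canada balance sheet expands → +$50B.
Asset purchase (from non-banks) $465 billion: Bank of Canada balance sheet expands → +$465B.
Discount-window repayment $244 billion: Bank of Canada balance sheet contracts → −$244B.
Net: 0 − 190 + 50 + 465 − 244 = +$81 billion.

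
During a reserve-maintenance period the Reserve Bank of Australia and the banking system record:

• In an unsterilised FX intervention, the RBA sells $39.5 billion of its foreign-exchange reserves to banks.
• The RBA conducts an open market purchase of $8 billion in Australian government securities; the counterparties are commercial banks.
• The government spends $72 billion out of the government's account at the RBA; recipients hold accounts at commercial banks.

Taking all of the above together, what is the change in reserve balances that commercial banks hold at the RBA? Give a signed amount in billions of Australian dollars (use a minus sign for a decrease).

FX sale $39.5 billion: the buying banks pay out of their reserve balances → −$39.5B.
OMO purchase (from banks) $8 billion: the RBA pays by crediting reserve accounts → +$8B.
Government spending $72 billion: government payments flow into bank reserve accounts → +$72B.
Net: −39.5 + 8 + 72 = +$40.5 billion.

+$40.5 billion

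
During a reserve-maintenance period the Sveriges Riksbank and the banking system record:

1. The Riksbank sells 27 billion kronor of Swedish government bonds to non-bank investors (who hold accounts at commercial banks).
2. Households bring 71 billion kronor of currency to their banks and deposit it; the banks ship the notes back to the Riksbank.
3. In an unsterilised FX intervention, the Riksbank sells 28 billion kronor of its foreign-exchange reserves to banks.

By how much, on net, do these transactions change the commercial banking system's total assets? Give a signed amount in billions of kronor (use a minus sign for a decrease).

+44 billion

Asset sale (to non-banks) 27 billion kronor: bank balance sheets shrink → −27B.
Currency deposit 71 billion kronor: bank balance sheets expand → +71B.
FX sale 28 billion kronor: just an asset swap on bank balance sheets → 0.
Net: −27 + 71 + 0 = +44 billion.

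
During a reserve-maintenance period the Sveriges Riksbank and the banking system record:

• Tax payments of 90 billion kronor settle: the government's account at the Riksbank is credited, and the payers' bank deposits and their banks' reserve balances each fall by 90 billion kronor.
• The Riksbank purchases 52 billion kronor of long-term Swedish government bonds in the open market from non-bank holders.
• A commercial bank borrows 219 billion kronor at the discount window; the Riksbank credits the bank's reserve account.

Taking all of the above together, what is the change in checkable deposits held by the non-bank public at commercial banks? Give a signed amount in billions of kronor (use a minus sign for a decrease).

Government account inflow 90 billion kronor: non-bank counterparties' bank balances fall → −90B.
Asset purchase (from non-banks) 52 billion kronor: non-bank counterparties' bank balances rise → +52B.
Discount-window loan 219 billion kronor: the counterparty is a bank, so public deposits are unchanged → 0.
Net: −90 + 52 + 0 = -38 billion.

-38 billion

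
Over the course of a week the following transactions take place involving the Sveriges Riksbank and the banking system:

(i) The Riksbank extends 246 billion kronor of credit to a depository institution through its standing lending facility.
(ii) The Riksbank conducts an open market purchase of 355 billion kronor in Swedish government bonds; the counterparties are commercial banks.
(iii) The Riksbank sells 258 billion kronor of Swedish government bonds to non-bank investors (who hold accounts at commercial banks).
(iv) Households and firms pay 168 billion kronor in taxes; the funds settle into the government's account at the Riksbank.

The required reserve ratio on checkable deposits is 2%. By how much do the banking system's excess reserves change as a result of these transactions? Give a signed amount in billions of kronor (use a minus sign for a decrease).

Discount-window loan 246 billion kronor: reserves +246B, deposits 0.
OMO purchase (from banks) 355 billion kronor: reserves +355B, deposits 0.
Asset sale (to non-banks) 258 billion kronor: reserves −258B, deposits −258B.
Government account inflow 168 billion kronor: reserves −168B, deposits −168B.
Totals: Δreserves = +175B, Δdeposits = −426B.
Δrequired reserves = 2% × −426B = −8.52B.
Δexcess reserves = Δreserves − Δrequired = +175B − (−8.52B) = +183.52 billion.

+183.52 billion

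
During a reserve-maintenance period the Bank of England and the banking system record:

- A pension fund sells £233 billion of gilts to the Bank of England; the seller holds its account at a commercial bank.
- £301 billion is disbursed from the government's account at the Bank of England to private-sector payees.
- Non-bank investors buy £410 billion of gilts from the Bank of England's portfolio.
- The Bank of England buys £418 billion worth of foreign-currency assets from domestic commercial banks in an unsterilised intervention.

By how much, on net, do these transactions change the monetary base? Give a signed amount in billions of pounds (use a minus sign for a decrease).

+£542 billion

Asset purchase (from non-banks) £233 billion: Bank of England balance sheet expands → +£233B.
Government spending £301 billion: a non-base liability converts back to reserves → +£301B.
Asset sale (to non-banks) £410 billion: Bank of England balance sheet contracts → −£410B.
FX purchase £418 billion: Bank of England balance sheet expands → +£418B.
Net: 233 + 301 − 410 + 418 = +£542 billion.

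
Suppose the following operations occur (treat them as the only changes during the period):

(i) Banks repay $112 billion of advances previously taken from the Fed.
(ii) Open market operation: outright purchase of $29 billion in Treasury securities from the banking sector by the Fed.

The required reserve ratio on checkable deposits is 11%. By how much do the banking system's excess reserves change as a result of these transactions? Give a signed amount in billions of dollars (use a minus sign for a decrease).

-$83 billion

Discount-window repayment $112 billion: reserves −$112B, deposits 0.
OMO purchase (from banks) $29 billion: reserves +$29B, deposits 0.
Totals: Δreserves = −$83B, Δdeposits = 0.
Δrequired reserves = 11% × 0 = 0.
Δexcess reserves = Δreserves − Δrequired = −$83B − (0) = -$83 billion.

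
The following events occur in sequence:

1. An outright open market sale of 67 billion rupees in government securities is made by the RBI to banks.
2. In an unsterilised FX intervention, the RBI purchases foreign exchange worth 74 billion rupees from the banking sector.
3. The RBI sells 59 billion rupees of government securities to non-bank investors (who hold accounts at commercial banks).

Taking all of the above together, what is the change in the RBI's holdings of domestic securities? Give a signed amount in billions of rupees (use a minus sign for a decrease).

RBI balance sheet:
  Assets:      Securities −126B, Foreign assets +74B
  Liabilities: Bank reserves −52B
So the change in the RBI's holdings of domestic securities is -126 billion.

-126 billion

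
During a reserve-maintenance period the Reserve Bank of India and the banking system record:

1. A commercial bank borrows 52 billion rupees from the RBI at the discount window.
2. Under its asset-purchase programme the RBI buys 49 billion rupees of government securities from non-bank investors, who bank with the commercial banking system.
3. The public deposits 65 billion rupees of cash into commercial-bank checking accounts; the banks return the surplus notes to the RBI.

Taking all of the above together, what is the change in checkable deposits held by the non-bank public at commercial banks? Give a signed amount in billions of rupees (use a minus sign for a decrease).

RBI balance sheet:
  Assets:      Securities +49B, Loans to banks +52B
  Liabilities: Bank reserves +166B, Currency in circulation −65B
Commercial banking system:
  Assets:      Reserves at CB +166B
  Liabilities: Checkable deposits +114B, Borrowings from CB +52B
So the change in checkable deposits held by the non-bank public at commercial banks is +114 billion.

+114 billion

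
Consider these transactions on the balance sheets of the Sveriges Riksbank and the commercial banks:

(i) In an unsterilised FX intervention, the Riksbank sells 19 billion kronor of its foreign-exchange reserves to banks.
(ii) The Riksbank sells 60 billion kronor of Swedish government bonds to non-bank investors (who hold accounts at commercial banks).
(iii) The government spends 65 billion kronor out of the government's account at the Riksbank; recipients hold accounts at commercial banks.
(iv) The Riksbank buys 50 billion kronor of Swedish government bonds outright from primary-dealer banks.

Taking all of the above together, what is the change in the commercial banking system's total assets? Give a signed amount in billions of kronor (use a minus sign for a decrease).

FX sale 19 billion kronor: just an asset swap on bank balance sheets → 0.
Asset sale (to non-banks) 60 billion kronor: bank balance sheets shrink → −60B.
Government spending 65 billion kronor: bank balance sheets expand → +65B.
OMO purchase (from banks) 50 billion kronor: just an asset swap on bank balance sheets → 0.
Net: 0 − 60 + 65 + 0 = +5 billion.

+5 billion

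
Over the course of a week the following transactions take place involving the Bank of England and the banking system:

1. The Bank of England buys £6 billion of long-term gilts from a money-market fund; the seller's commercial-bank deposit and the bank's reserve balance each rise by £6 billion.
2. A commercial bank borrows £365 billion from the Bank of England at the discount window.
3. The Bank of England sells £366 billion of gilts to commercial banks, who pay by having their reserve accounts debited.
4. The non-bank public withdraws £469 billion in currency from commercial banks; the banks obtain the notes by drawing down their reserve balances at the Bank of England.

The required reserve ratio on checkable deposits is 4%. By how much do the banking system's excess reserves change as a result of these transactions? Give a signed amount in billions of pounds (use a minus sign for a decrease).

-£445.48 billion

Asset purchase (from non-banks) £6 billion: reserves +£6B, deposits +£6B.
Discount-window loan £365 billion: reserves +£365B, deposits 0.
OMO sale (to banks) £366 billion: reserves −£366B, deposits 0.
Currency withdrawal £469 billion: reserves −£469B, deposits −£469B.
Totals: Δreserves = −£464B, Δdeposits = −£463B.
Δrequired reserves = 4% × −£463B = −£18.52B.
Δexcess reserves = Δreserves − Δrequired = −£464B − (−£18.52B) = -£445.48 billion.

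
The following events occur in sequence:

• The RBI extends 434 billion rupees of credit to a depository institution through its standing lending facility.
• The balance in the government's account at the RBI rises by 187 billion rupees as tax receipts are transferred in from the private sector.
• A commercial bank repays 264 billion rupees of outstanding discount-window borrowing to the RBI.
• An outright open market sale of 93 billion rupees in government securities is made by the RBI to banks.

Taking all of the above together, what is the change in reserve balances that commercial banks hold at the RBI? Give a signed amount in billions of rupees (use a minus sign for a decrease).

Discount-window loan 434 billion rupees: the loan is credited to the bank's reserve account → +434B.
Government account inflow 187 billion rupees: funds move from bank reserves into the government account → −187B.
Discount-window repayment 264 billion rupees: repayment is debited from reserves → −264B.
OMO sale (to banks) 93 billion rupees: the buying banks pay out of their reserve balances → −93B.
Net: 434 − 187 − 264 − 93 = -110 billion.

-110 billion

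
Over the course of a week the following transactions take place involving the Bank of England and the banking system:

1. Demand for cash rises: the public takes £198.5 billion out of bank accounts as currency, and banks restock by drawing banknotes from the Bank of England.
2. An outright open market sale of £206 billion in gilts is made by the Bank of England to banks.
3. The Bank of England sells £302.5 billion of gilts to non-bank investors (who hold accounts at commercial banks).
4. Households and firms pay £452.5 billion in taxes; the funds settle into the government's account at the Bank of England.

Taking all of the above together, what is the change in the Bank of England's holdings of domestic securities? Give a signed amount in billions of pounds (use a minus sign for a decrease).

-£508.5 billion

Bank of England balance sheet:
  Assets:      Securities −£508.5B
  Liabilities: Bank reserves −£1159.5B, Currency in circulation +£198.5B, Government deposits +£452.5B
Commercial banking system:
  Assets:      Reserves at CB −£1159.5B, Securities +£206B
  Liabilities: Checkable deposits −£953.5B
So the change in the Bank of England's holdings of domestic securities is -£508.5 billion.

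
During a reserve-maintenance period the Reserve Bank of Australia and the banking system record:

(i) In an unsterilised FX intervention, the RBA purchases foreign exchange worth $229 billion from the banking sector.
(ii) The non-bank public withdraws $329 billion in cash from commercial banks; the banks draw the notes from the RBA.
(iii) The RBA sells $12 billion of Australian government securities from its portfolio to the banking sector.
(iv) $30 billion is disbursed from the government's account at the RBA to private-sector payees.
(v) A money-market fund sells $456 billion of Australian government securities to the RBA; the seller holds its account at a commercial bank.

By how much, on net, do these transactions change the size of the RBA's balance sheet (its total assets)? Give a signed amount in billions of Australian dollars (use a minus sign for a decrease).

FX purchase $229 billion: an RBA asset is acquired → +$229B.
Currency withdrawal $329 billion: only the composition of liabilities changes → 0.
OMO sale (to banks) $12 billion: an RBA asset is shed → −$12B.
Government spending $30 billion: only the composition of liabilities changes → 0.
Asset purchase (from non-banks) $456 billion: an RBA asset is acquired → +$456B.
Net: 229 + 0 − 12 + 0 + 456 = +$673 billion.

+$673 billion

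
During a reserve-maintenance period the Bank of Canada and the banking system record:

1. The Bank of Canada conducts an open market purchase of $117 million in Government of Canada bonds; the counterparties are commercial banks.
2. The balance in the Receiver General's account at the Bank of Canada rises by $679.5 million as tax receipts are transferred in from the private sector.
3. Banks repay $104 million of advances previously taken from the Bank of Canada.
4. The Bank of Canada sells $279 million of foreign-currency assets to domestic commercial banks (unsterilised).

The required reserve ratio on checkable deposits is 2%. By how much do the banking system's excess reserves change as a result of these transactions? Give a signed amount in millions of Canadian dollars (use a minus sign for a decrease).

-$931.91 million

OMO purchase (from banks) $117 million: reserves +$117M, deposits 0.
Government account inflow $679.5 million: reserves −$679.5M, deposits −$679.5M.
Discount-window repayment $104 million: reserves −$104M, deposits 0.
FX sale $279 million: reserves −$279M, deposits 0.
Totals: Δreserves = −$945.5M, Δdeposits = −$679.5M.
Δrequired reserves = 2% × −$679.5M = −$13.59M.
Δexcess reserves = Δreserves − Δrequired = −$945.5M − (−$13.59M) = -$931.91 million.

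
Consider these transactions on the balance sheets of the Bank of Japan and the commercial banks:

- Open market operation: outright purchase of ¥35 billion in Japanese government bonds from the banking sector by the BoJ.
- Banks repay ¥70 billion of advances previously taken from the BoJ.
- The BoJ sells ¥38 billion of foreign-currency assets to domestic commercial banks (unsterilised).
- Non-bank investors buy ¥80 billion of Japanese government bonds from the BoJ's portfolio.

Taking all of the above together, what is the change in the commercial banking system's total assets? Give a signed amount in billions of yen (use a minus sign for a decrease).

OMO purchase (from banks) ¥35 billion: just an asset swap on bank balance sheets → 0.
Discount-window repayment ¥70 billion: bank balance sheets shrink → −¥70B.
FX sale ¥38 billion: just an asset swap on bank balance sheets → 0.
Asset sale (to non-banks) ¥80 billion: bank balance sheets shrink → −¥80B.
Net: 0 − 70 + 0 − 80 = -¥150 billion.

-¥150 billion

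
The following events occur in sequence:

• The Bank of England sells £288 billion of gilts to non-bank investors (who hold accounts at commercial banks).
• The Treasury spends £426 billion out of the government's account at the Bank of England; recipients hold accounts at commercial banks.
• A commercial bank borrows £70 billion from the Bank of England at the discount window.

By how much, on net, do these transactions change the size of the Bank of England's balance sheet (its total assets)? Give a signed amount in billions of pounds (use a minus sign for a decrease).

-£218 billion

Asset sale (to non-banks) £288 billion: a Bank of England asset is shed → −£288B.
Government spending £426 billion: only the composition of liabilities changes → 0.
Discount-window loan £70 billion: a Bank of England asset is acquired → +£70B.
Net: −288 + 0 + 70 = -£218 billion.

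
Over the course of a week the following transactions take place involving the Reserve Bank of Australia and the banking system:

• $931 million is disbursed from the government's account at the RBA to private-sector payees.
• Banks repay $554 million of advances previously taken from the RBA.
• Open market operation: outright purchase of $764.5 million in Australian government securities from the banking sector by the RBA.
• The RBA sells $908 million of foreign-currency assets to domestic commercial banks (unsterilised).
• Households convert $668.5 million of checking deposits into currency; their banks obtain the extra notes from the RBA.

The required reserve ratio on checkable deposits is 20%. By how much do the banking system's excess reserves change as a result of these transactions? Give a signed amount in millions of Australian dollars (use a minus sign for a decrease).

-$487.5 million

Government spending $931 million: reserves +$931M, deposits +$931M.
Discount-window repayment $554 million: reserves −$554M, deposits 0.
OMO purchase (from banks) $764.5 million: reserves +$764.5M, deposits 0.
FX sale $908 million: reserves −$908M, deposits 0.
Currency withdrawal $668.5 million: reserves −$668.5M, deposits −$668.5M.
Totals: Δreserves = −$435M, Δdeposits = +$262.5M.
Δrequired reserves = 20% × +$262.5M = +$52.5M.
Δexcess reserves = Δreserves − Δrequired = −$435M − (+$52.5M) = -$487.5 million.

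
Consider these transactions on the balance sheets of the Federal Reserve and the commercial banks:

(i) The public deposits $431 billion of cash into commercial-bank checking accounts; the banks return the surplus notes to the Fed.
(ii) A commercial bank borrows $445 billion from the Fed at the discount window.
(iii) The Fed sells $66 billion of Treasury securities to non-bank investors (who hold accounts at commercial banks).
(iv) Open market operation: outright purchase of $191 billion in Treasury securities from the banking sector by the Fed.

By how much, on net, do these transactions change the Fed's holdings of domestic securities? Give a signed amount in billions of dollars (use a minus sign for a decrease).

Currency deposit $431 billion: the Fed's securities portfolio is untouched → 0.
Discount-window loan $445 billion: the Fed's securities portfolio is untouched → 0.
Asset sale (to non-banks) $66 billion: securities removed from the Fed's portfolio → −$66B.
OMO purchase (from banks) $191 billion: securities added to the Fed's portfolio → +$191B.
Net: 0 + 0 − 66 + 191 = +$125 billion.

+$125 billion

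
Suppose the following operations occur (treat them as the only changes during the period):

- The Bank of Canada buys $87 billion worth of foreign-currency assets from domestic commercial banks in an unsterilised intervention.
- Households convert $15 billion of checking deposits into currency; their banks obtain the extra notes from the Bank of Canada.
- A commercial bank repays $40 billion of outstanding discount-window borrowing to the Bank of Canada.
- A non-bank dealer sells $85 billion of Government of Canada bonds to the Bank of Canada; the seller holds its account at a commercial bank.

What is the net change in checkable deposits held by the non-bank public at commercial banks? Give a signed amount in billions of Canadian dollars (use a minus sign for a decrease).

Bank of Canada balance sheet:
  Assets:      Securities +$85B, Loans to banks −$40B, Foreign assets +$87B
  Liabilities: Bank reserves +$117B, Currency in circulation +$15B
Commercial banking system:
  Assets:      Reserves at CB +$117B, Foreign assets −$87B
  Liabilities: Checkable deposits +$70B, Borrowings from CB −$40B
So the change in checkable deposits held by the non-bank public at commercial banks is +$70 billion.

+$70 billion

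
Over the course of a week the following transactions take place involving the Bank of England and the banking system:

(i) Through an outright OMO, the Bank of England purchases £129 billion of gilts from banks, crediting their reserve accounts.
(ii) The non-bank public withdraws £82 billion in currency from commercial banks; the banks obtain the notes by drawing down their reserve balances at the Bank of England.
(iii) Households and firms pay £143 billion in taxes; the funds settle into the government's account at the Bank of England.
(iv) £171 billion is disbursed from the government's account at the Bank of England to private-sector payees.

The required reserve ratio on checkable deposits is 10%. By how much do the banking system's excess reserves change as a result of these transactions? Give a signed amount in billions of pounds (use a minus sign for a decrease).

OMO purchase (from banks) £129 billion: reserves +£129B, deposits 0.
Currency withdrawal £82 billion: reserves −£82B, deposits −£82B.
Government account inflow £143 billion: reserves −£143B, deposits −£143B.
Government spending £171 billion: reserves +£171B, deposits +£171B.
Totals: Δreserves = +£75B, Δdeposits = −£54B.
Δrequired reserves = 10% × −£54B = −£5.4B.
Δexcess reserves = Δreserves − Δrequired = +£75B − (−£5.4B) = +£80.4 billion.

+£80.4 billion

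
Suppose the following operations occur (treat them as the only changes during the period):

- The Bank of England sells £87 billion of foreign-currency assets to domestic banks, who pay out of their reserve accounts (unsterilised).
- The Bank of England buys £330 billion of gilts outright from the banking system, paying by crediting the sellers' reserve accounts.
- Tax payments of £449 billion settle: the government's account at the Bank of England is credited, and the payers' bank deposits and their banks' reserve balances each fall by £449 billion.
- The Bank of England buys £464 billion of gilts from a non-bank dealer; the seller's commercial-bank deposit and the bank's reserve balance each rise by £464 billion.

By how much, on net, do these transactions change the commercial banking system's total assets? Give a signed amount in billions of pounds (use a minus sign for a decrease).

Bank of England balance sheet:
  Assets:      Securities +£794B, Foreign assets −£87B
  Liabilities: Bank reserves +£258B, Government deposits +£449B
Commercial banking system:
  Assets:      Reserves at CB +£258B, Securities −£330B, Foreign assets +£87B
  Liabilities: Checkable deposits +£15B
Change in total bank assets = +£15 billion.

+£15 billion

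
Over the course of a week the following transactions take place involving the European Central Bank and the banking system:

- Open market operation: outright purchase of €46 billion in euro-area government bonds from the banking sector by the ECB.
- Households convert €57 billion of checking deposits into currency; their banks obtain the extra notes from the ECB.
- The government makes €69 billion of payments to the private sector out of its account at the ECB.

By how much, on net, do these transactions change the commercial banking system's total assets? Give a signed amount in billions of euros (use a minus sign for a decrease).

+€12 billion

OMO purchase (from banks) €46 billion: just an asset swap on bank balance sheets → 0.
Currency withdrawal €57 billion: bank balance sheets shrink → −€57B.
Government spending €69 billion: bank balance sheets expand → +€69B.
Net: 0 − 57 + 69 = +€12 billion.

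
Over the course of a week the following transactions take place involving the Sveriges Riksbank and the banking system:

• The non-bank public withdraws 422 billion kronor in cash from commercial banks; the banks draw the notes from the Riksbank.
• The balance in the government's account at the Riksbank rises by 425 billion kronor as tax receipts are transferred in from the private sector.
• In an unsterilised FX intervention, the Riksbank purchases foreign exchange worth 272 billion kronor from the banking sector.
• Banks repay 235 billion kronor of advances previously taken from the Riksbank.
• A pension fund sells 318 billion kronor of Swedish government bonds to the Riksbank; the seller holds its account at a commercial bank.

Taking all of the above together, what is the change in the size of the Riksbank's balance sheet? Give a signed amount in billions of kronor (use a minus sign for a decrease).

+355 billion

Riksbank balance sheet:
  Assets:      Securities +318B, Loans to banks −235B, Foreign assets +272B
  Liabilities: Bank reserves −492B, Currency in circulation +422B, Government deposits +425B
Change in total Riksbank assets = +355 billion.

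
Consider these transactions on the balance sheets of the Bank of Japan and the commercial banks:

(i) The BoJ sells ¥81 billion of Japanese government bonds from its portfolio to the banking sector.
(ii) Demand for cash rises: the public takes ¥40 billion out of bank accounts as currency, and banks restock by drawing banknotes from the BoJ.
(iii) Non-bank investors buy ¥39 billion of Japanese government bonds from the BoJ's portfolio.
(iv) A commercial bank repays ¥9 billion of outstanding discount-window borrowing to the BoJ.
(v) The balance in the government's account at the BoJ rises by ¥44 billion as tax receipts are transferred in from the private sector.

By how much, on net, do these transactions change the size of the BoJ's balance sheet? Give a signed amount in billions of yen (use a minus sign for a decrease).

-¥129 billion

OMO sale (to banks) ¥81 billion: a BoJ asset is shed → −¥81B.
Currency withdrawal ¥40 billion: only the composition of liabilities changes → 0.
Asset sale (to non-banks) ¥39 billion: a BoJ asset is shed → −¥39B.
Discount-window repayment ¥9 billion: a BoJ asset is shed → −¥9B.
Government account inflow ¥44 billion: only the composition of liabilities changes → 0.
Net: −81 + 0 − 39 − 9 + 0 = -¥129 billion.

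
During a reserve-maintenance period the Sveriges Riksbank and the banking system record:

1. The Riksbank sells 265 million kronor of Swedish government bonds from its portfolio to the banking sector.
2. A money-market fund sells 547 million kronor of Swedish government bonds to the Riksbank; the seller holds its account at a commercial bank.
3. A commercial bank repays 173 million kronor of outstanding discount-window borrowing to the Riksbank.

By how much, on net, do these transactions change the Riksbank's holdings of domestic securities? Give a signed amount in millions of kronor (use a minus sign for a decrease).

+282 million

OMO sale (to banks) 265 million kronor: securities removed from the Riksbank's portfolio → −265M.
Asset purchase (from non-banks) 547 million kronor: securities added to the Riksbank's portfolio → +547M.
Discount-window repayment 173 million kronor: the Riksbank's securities portfolio is untouched → 0.
Net: −265 + 547 + 0 = +282 million.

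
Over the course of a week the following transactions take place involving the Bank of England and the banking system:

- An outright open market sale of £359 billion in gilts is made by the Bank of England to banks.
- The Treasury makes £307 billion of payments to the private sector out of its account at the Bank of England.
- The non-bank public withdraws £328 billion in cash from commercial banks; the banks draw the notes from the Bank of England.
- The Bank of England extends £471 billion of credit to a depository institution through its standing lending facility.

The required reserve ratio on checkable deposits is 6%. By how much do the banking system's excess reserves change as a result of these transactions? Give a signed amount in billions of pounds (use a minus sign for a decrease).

+£92.26 billion

OMO sale (to banks) £359 billion: reserves −£359B, deposits 0.
Government spending £307 billion: reserves +£307B, deposits +£307B.
Currency withdrawal £328 billion: reserves −£328B, deposits −£328B.
Discount-window loan £471 billion: reserves +£471B, deposits 0.
Totals: Δreserves = +£91B, Δdeposits = −£21B.
Δrequired reserves = 6% × −£21B = −£1.26B.
Δexcess reserves = Δreserves − Δrequired = +£91B − (−£1.26B) = +£92.26 billion.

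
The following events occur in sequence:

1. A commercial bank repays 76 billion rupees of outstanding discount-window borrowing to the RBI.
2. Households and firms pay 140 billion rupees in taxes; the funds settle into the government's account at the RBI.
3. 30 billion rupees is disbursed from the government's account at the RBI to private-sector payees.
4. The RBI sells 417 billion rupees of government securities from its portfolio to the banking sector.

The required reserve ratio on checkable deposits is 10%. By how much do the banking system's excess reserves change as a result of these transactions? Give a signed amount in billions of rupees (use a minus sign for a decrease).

-592 billion

Discount-window repayment 76 billion rupees: reserves −76B, deposits 0.
Government account inflow 140 billion rupees: reserves −140B, deposits −140B.
Government spending 30 billion rupees: reserves +30B, deposits +30B.
OMO sale (to banks) 417 billion rupees: reserves −417B, deposits 0.
Totals: Δreserves = −603B, Δdeposits = −110B.
Δrequired reserves = 10% × −110B = −11B.
Δexcess reserves = Δreserves − Δrequired = −603B − (−11B) = -592 billion.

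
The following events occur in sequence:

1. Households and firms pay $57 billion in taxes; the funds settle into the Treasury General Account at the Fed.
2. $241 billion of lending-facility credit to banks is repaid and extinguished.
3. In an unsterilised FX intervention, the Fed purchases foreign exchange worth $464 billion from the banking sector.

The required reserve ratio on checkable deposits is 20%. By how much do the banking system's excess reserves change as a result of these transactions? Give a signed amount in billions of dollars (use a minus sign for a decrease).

Government account inflow $57 billion: reserves −$57B, deposits −$57B.
Discount-window repayment $241 billion: reserves −$241B, deposits 0.
FX purchase $464 billion: reserves +$464B, deposits 0.
Totals: Δreserves = +$166B, Δdeposits = −$57B.
Δrequired reserves = 20% × −$57B = −$11.4B.
Δexcess reserves = Δreserves − Δrequired = +$166B − (−$11.4B) = +$177.4 billion.

+$177.4 billion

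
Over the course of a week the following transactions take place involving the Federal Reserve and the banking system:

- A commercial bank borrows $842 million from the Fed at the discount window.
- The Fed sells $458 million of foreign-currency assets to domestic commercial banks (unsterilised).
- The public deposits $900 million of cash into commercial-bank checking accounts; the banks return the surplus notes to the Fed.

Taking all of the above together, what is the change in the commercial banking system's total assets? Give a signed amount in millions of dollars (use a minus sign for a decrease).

Discount-window loan $842 million: bank balance sheets expand → +$842M.
FX sale $458 million: just an asset swap on bank balance sheets → 0.
Currency deposit $900 million: bank balance sheets expand → +$900M.
Net: 842 + 0 + 900 = +$1742 million.

+$1742 million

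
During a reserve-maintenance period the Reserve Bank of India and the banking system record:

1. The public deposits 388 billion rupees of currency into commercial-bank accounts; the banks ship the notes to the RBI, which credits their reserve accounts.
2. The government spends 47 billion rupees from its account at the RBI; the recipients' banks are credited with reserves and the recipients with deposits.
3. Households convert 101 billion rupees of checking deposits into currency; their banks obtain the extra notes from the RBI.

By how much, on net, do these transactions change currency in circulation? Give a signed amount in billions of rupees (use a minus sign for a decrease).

RBI balance sheet:
  Assets:      no change
  Liabilities: Bank reserves +334B, Currency in circulation −287B, Government deposits −47B
So the change in currency in circulation is -287 billion.

-287 billion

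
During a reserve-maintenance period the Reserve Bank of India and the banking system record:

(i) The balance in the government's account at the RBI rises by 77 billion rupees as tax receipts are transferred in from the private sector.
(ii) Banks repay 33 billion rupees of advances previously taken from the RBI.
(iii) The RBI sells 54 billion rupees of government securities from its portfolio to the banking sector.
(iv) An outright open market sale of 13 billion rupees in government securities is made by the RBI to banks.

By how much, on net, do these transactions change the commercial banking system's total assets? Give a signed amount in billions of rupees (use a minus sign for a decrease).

Government account inflow 77 billion rupees: bank balance sheets shrink → −77B.
Discount-window repayment 33 billion rupees: bank balance sheets shrink → −33B.
OMO sale (to banks) 54 billion rupees: just an asset swap on bank balance sheets → 0.
OMO sale (to banks) 13 billion rupees: just an asset swap on bank balance sheets → 0.
Net: −77 − 33 + 0 + 0 = -110 billion.

-110 billion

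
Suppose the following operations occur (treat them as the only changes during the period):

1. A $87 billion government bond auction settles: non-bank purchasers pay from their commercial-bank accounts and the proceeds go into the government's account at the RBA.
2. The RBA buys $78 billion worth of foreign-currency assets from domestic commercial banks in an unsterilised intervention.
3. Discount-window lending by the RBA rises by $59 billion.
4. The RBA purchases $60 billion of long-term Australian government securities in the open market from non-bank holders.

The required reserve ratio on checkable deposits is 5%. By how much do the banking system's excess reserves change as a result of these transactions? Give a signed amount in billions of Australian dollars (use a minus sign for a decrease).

+$111.35 billion

Government account inflow $87 billion: reserves −$87B, deposits −$87B.
FX purchase $78 billion: reserves +$78B, deposits 0.
Discount-window loan $59 billion: reserves +$59B, deposits 0.
Asset purchase (from non-banks) $60 billion: reserves +$60B, deposits +$60B.
Totals: Δreserves = +$110B, Δdeposits = −$27B.
Δrequired reserves = 5% × −$27B = −$1.35B.
Δexcess reserves = Δreserves − Δrequired = +$110B − (−$1.35B) = +$111.35 billion.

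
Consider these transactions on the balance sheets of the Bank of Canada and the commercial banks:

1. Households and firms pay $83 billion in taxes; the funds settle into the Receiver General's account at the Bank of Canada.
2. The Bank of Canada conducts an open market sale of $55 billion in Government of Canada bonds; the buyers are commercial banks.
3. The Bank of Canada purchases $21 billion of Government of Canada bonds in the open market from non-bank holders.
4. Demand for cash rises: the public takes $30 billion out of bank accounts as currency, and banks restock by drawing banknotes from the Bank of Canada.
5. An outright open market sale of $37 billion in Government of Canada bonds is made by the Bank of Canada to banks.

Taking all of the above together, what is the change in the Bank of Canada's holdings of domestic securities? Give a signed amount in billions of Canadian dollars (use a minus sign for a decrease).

-$71 billion

Government account inflow $83 billion: the Bank of Canada's securities portfolio is untouched → 0.
OMO sale (to banks) $55 billion: securities removed from the Bank of Canada's portfolio → −$55B.
Asset purchase (from non-banks) $21 billion: securities added to the Bank of Canada's portfolio → +$21B.
Currency withdrawal $30 billion: the Bank of Canada's securities portfolio is untouched → 0.
OMO sale (to banks) $37 billion: securities removed from the Bank of Canada's portfolio → −$37B.
Net: 0 − 55 + 21 + 0 − 37 = -$71 billion.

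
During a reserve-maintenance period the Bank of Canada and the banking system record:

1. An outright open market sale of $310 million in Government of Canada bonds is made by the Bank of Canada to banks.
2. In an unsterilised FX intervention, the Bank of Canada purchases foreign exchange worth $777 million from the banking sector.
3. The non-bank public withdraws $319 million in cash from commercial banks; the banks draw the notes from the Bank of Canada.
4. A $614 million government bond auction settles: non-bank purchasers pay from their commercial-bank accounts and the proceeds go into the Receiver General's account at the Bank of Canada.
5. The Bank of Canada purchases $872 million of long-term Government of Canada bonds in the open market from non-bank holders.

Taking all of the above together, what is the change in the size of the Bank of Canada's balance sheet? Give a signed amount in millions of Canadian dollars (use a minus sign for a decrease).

Bank of Canada balance sheet:
  Assets:      Securities +$562M, Foreign assets +$777M
  Liabilities: Bank reserves +$406M, Currency in circulation +$319M, Government deposits +$614M
Commercial banking system:
  Assets:      Reserves at CB +$406M, Securities +$310M, Foreign assets −$777M
  Liabilities: Checkable deposits −$61M
Change in total Bank of Canada assets = +$1339 million.

+$1339 million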